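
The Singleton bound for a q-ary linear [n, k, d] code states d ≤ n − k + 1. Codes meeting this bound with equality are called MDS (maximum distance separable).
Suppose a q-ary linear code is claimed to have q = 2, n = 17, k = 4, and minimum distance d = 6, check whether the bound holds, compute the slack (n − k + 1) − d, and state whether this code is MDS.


Singleton RHS = n − k + 1 = 14, slack = 8, bound satisfied, not MDS.

Singleton bound: d ≤ n − k + 1.
Here n = 17, k = 4, so n − k + 1 = 14.
Given d = 6, check d ≤ 14: YES.
Slack = (n − k + 1) − d = 8.
The code is NOT MDS (slack = 8 > 0).
Description: the claimed parameters are [17, 4, 6]_2; such a code would be non-MDS.


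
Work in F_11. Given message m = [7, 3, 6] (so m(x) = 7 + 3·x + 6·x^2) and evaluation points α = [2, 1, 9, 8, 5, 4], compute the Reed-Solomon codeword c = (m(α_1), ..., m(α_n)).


c = [4, 5, 3, 8, 7, 5]

Message polynomial: m(x) = 7 + 3·x + 6·x^2 (mod 11).
For each evaluation point α_i, compute m(α_i) mod 11:
  α_1 = 2: Horner steps 6 → 4 → 4, so m(2) = 4.
  α_2 = 1: Horner steps 6 → 9 → 5, so m(1) = 5.
  α_3 = 9: Horner steps 6 → 2 → 3, so m(9) = 3.
  α_4 = 8: Horner steps 6 → 7 → 8, so m(8) = 8.
  α_5 = 5: Horner steps 6 → 0 → 7, so m(5) = 7.
  α_6 = 4: Horner steps 6 → 5 → 5, so m(4) = 5.
Codeword c = [4, 5, 3, 8, 7, 5] ∈ F_11^6.


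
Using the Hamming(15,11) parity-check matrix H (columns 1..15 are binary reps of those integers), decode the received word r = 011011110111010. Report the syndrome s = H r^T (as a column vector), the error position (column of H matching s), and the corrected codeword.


s = (1, 1, 1, 0)^T, error position = 14, corrected codeword c = 011011110111000

Compute s = H r^T mod 2 one row at a time:
  s_1 = 1 + 0 + 1 + 1 + 1 + 0 + 1 + 0 = 5 ≡ 1 (mod 2).
  s_2 = 0 + 1 + 1 + 1 + 1 + 0 + 1 + 0 = 5 ≡ 1 (mod 2).
  s_3 = 1 + 1 + 1 + 1 + 1 + 1 + 1 + 0 = 7 ≡ 1 (mod 2).
  s_4 = 0 + 1 + 1 + 1 + 0 + 1 + 0 + 0 = 4 ≡ 0 (mod 2).
s = (1, 1, 1, 0)^T — this equals column 14 of H (binary 1110), so error is at position 14.
Correct: flip bit 14 of r = 011011110111010 to get c = 011011110111000.


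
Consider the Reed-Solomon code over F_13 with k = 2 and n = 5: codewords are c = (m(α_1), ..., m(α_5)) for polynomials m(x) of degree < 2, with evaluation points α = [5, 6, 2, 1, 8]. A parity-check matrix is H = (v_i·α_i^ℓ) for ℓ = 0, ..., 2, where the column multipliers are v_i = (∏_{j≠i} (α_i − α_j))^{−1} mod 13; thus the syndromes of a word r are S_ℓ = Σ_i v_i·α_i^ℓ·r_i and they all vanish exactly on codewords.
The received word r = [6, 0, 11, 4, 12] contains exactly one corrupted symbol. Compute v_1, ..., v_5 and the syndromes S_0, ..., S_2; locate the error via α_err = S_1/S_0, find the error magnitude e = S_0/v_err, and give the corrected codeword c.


S = (10, 2, 3), error at position 5, error magnitude e = 11, c = [6, 0, 11, 4, 1].

Step 1: column multipliers v_i = (∏_{j≠i}(α_i − α_j))^{−1} mod 13.
  i = 1 (α = 5): (5−6)(5−2)(5−1)(5−8) = (−1)·3·4·(−3) = 36 ≡ 10, so v_1 = 10^{−1} = 4 (mod 13).
  i = 2 (α = 6): (6−5)(6−2)(6−1)(6−8) = 1·4·5·(−2) = −40 ≡ 12, so v_2 = 12^{−1} = 12 (mod 13).
  i = 3 (α = 2): (2−5)(2−6)(2−1)(2−8) = (−3)·(−4)·1·(−6) = −72 ≡ 6, so v_3 = 6^{−1} = 11 (mod 13).
  i = 4 (α = 1): (1−5)(1−6)(1−2)(1−8) = (−4)·(−5)·(−1)·(−7) = 140 ≡ 10, so v_4 = 10^{−1} = 4 (mod 13).
  i = 5 (α = 8): (8−5)(8−6)(8−2)(8−1) = 3·2·6·7 = 252 ≡ 5, so v_5 = 5^{−1} = 8 (mod 13).
  v = [4, 12, 11, 4, 8].
Step 2: syndromes of r = [6, 0, 11, 4, 12] (all sums mod 13).
  S_0 = Σ v_i r_i = 4·6 + 12·0 + 11·11 + 4·4 + 8·12 = 257 ≡ 10.
  S_1 = Σ v_i α_i r_i = 4·5·6 + 12·6·0 + 11·2·11 + 4·1·4 + 8·8·12 = 1146 ≡ 2.
  α_i^2 mod 13 = [12, 10, 4, 1, 12].
  S_2 = Σ v_i α_i^2 r_i = 4·12·6 + 12·10·0 + 11·4·11 + 4·1·4 + 8·12·12 = 1940 ≡ 3.
  S = (10, 2, 3) ≠ 0, so r is not a codeword (an error is present).
Step 3: locate the error. For a single error e at position i, S_ℓ = v_i·e·α_i^ℓ, so α_err = S_1/S_0.
  S_0^{−1} = 10^{−1} = 4 (mod 13), so α_err = 2·4 = 8 ≡ 8 = α_5. Error position i = 5.
  Consistency check: S_2/S_1 = 3·7 = 21 ≡ 8 = α_err ✓ (single-error assumption holds).
Step 4: error magnitude e = S_0/v_5 = S_0·∏_{j≠5}(α_5 − α_j) = 10·5 = 50 ≡ 11 (mod 13).
Step 5: correct position 5: c_5 = r_5 − e = 12 − 11 ≡ 1 (mod 13). Hence c = [6, 0, 11, 4, 1].
  Check: interpolating c through the α_i gives m(x) = 10 + 7·x (degree < 2) with m(α_i) = c_i for every i, so c is indeed a codeword.


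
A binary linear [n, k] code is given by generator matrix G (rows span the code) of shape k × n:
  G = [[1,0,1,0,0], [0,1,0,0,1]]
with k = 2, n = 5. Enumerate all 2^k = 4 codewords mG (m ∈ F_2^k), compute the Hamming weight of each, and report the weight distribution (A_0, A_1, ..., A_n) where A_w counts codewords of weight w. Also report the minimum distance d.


Weight distribution: A_0 = 1, A_2 = 2, A_4 = 1. Minimum distance d = 2.

Enumerate all 2^2 = 4 messages m ∈ F_2^2.
For each, compute codeword c = mG in F_2^5, then tally its weight.
  m = 00 → c = 00000, weight = 0.
  m = 10 → c = 10100, weight = 2.
  m = 01 → c = 01001, weight = 2.
  m = 11 → c = 11101, weight = 4.
Tally weights:
  weight 0: 1 codewords.
  weight 2: 2 codewords.
  weight 4: 1 codewords.
Minimum distance d = smallest w > 0 with A_w > 0 = 2.
Sanity: Σ A_w = 4 = 2^2 = 4 ✓.


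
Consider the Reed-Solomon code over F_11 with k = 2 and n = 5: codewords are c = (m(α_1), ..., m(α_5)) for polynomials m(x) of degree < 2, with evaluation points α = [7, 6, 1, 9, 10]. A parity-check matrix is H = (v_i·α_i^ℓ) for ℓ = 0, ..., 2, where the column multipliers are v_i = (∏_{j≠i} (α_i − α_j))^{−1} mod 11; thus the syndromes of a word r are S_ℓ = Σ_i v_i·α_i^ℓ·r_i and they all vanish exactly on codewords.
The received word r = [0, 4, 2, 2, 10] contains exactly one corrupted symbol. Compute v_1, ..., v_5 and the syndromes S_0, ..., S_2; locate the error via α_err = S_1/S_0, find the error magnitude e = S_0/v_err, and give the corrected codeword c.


S = (3, 5, 1), error at position 4, error magnitude e = 10, c = [0, 4, 2, 3, 10].

Step 1: column multipliers v_i = (∏_{j≠i}(α_i − α_j))^{−1} mod 11.
  i = 1 (α = 7): (7−6)(7−1)(7−9)(7−10) = 1·6·(−2)·(−3) = 36 ≡ 3, so v_1 = 3^{−1} = 4 (mod 11).
  i = 2 (α = 6): (6−7)(6−1)(6−9)(6−10) = (−1)·5·(−3)·(−4) = −60 ≡ 6, so v_2 = 6^{−1} = 2 (mod 11).
  i = 3 (α = 1): (1−7)(1−6)(1−9)(1−10) = (−6)·(−5)·(−8)·(−9) = 2160 ≡ 4, so v_3 = 4^{−1} = 3 (mod 11).
  i = 4 (α = 9): (9−7)(9−6)(9−1)(9−10) = 2·3·8·(−1) = −48 ≡ 7, so v_4 = 7^{−1} = 8 (mod 11).
  i = 5 (α = 10): (10−7)(10−6)(10−1)(10−9) = 3·4·9·1 = 108 ≡ 9, so v_5 = 9^{−1} = 5 (mod 11).
  v = [4, 2, 3, 8, 5].
Step 2: syndromes of r = [0, 4, 2, 2, 10] (all sums mod 11).
  S_0 = Σ v_i r_i = 4·0 + 2·4 + 3·2 + 8·2 + 5·10 = 80 ≡ 3.
  S_1 = Σ v_i α_i r_i = 4·7·0 + 2·6·4 + 3·1·2 + 8·9·2 + 5·10·10 = 698 ≡ 5.
  α_i^2 mod 11 = [5, 3, 1, 4, 1].
  S_2 = Σ v_i α_i^2 r_i = 4·5·0 + 2·3·4 + 3·1·2 + 8·4·2 + 5·1·10 = 144 ≡ 1.
  S = (3, 5, 1) ≠ 0, so r is not a codeword (an error is present).
Step 3: locate the error. For a single error e at position i, S_ℓ = v_i·e·α_i^ℓ, so α_err = S_1/S_0.
  S_0^{−1} = 3^{−1} = 4 (mod 11), so α_err = 5·4 = 20 ≡ 9 = α_4. Error position i = 4.
  Consistency check: S_2/S_1 = 1·9 = 9 ≡ 9 = α_err ✓ (single-error assumption holds).
Step 4: error magnitude e = S_0/v_4 = S_0·∏_{j≠4}(α_4 − α_j) = 3·7 = 21 ≡ 10 (mod 11).
Step 5: correct position 4: c_4 = r_4 − e = 2 − 10 ≡ 3 (mod 11). Hence c = [0, 4, 2, 3, 10].
  Check: interpolating c through the α_i gives m(x) = 6 + 7·x (degree < 2) with m(α_i) = c_i for every i, so c is indeed a codeword.


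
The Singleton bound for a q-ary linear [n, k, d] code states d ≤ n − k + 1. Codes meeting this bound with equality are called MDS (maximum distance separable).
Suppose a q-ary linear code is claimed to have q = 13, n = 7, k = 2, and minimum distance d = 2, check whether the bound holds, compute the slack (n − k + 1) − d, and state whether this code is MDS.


Singleton RHS = n − k + 1 = 6, slack = 4, bound satisfied, not MDS.

Singleton bound: d ≤ n − k + 1.
Here n = 7, k = 2, so n − k + 1 = 6.
Given d = 2, check d ≤ 6: YES.
Slack = (n − k + 1) − d = 4.
The code is NOT MDS (slack = 4 > 0).
Description: the claimed parameters are [7, 2, 2]_13; such a code would be non-MDS.


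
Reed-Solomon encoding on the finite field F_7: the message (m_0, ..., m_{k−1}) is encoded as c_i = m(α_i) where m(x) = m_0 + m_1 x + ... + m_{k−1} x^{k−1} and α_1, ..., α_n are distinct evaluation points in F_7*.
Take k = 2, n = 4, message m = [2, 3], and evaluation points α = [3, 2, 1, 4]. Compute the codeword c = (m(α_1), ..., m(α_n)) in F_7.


c = [4, 1, 5, 0]

Message polynomial: m(x) = 2 + 3·x (mod 7).
For each evaluation point α_i, compute m(α_i) mod 7:
  α_1 = 3: Horner steps 3 → 4, so m(3) = 4.
  α_2 = 2: Horner steps 3 → 1, so m(2) = 1.
  α_3 = 1: Horner steps 3 → 5, so m(1) = 5.
  α_4 = 4: Horner steps 3 → 0, so m(4) = 0.
Codeword c = [4, 1, 5, 0] ∈ F_7^4.


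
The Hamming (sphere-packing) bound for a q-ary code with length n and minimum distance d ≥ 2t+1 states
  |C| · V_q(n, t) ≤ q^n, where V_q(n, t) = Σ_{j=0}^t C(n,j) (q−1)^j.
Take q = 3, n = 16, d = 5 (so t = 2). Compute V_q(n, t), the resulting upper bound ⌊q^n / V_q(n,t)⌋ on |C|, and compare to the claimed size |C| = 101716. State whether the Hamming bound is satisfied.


V_q(n, t) = 513, q^n = 43046721, Hamming bound = 83911, |C| = 101716 > bound (violated).

Step 1: Compute V_q(n, t) = Σ_{j=0}^2 C(n, j) (q−1)^j.
  j = 0: C(16,0)·(2)^0 = 1·1 = 1.
  j = 1: C(16,1)·(2)^1 = 16·2 = 32.
  j = 2: C(16,2)·(2)^2 = 120·4 = 480.
  V_q(n, t) = 1 + 32 + 480 = 513.
Step 2: q^n = 3^16 = 43046721.
Step 3: Hamming bound ⌊q^n / V_q(n,t)⌋ = ⌊43046721/513⌋ = 83911.
Step 4: Compare |C| = 101716 to 83911: violated.
The claimed |C| lies above the Hamming bound, so no 3-ary code of length 16 with d ≥ 5 can have 101716 codewords.


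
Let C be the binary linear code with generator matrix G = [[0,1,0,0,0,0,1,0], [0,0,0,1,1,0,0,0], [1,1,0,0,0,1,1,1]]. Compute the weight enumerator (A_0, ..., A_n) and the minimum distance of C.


Weight distribution: A_0 = 1, A_2 = 2, A_3 = 1, A_4 = 1, A_5 = 2, A_7 = 1. Minimum distance d = 2.

Enumerate all 2^3 = 8 messages m ∈ F_2^3.
For each, compute codeword c = mG in F_2^8, then tally its weight.
  m = 000 → c = 00000000, weight = 0.
  m = 100 → c = 01000010, weight = 2.
  m = 010 → c = 00011000, weight = 2.
  m = 110 → c = 01011010, weight = 4.
  m = 001 → c = 11000111, weight = 5.
  m = 101 → c = 10000101, weight = 3.
  m = 011 → c = 11011111, weight = 7.
  m = 111 → c = 10011101, weight = 5.
Tally weights:
  weight 0: 1 codewords.
  weight 2: 2 codewords.
  weight 3: 1 codewords.
  weight 4: 1 codewords.
  weight 5: 2 codewords.
  weight 7: 1 codewords.
Minimum distance d = smallest w > 0 with A_w > 0 = 2.
Sanity: Σ A_w = 8 = 2^3 = 8 ✓.


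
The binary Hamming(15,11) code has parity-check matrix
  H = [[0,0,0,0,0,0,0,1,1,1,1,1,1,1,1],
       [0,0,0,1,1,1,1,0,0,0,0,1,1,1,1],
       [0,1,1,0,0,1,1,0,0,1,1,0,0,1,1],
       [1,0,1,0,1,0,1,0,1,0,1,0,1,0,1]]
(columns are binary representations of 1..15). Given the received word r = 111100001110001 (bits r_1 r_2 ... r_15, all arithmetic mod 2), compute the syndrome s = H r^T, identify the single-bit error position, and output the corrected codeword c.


s = (0, 0, 1, 1)^T, error position = 3, corrected codeword c = 110100001110001

Compute s = H r^T mod 2 one row at a time:
  s_1 = 0 + 1 + 1 + 1 + 0 + 0 + 0 + 1 = 4 ≡ 0 (mod 2).
  s_2 = 1 + 0 + 0 + 0 + 0 + 0 + 0 + 1 = 2 ≡ 0 (mod 2).
  s_3 = 1 + 1 + 0 + 0 + 1 + 1 + 0 + 1 = 5 ≡ 1 (mod 2).
  s_4 = 1 + 1 + 0 + 0 + 1 + 1 + 0 + 1 = 5 ≡ 1 (mod 2).
s = (0, 0, 1, 1)^T — this equals column 3 of H (binary 0011), so error is at position 3.
Correct: flip bit 3 of r = 111100001110001 to get c = 110100001110001.


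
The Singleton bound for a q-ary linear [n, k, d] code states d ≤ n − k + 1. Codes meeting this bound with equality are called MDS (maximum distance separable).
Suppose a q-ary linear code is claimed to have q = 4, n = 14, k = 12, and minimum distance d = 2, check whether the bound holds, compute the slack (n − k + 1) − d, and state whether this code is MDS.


Singleton RHS = n − k + 1 = 3, slack = 1, bound satisfied, not MDS.

Singleton bound: d ≤ n − k + 1.
Here n = 14, k = 12, so n − k + 1 = 3.
Given d = 2, check d ≤ 3: YES.
Slack = (n − k + 1) − d = 1.
The code is NOT MDS (slack = 1 > 0).
Description: the claimed parameters are [14, 12, 2]_4; such a code would be non-MDS.


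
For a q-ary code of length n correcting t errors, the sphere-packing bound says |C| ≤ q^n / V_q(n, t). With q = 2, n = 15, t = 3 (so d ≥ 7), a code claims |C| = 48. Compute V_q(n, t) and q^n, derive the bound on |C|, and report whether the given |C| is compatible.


V_q(n, t) = 576, q^n = 32768, Hamming bound = 56, |C| = 48 ≤ bound (satisfied).

Step 1: Compute V_q(n, t) = Σ_{j=0}^3 C(n, j) (q−1)^j.
  j = 0: C(15,0)·(1)^0 = 1·1 = 1.
  j = 1: C(15,1)·(1)^1 = 15·1 = 15.
  j = 2: C(15,2)·(1)^2 = 105·1 = 105.
  j = 3: C(15,3)·(1)^3 = 455·1 = 455.
  V_q(n, t) = 1 + 15 + 105 + 455 = 576.
Step 2: q^n = 2^15 = 32768.
Step 3: Hamming bound ⌊q^n / V_q(n,t)⌋ = ⌊32768/576⌋ = 56.
Step 4: Compare |C| = 48 to 56: satisfied.
The claimed |C| lies below the Hamming bound.


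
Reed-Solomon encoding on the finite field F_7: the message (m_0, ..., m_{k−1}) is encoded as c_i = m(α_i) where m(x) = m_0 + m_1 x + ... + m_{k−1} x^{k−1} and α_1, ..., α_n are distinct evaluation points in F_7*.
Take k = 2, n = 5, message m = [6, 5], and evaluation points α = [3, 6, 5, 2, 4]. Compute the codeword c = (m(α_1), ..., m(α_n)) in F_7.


c = [0, 1, 3, 2, 5]

Message polynomial: m(x) = 6 + 5·x (mod 7).
For each evaluation point α_i, compute m(α_i) mod 7:
  α_1 = 3: Horner steps 5 → 0, so m(3) = 0.
  α_2 = 6: Horner steps 5 → 1, so m(6) = 1.
  α_3 = 5: Horner steps 5 → 3, so m(5) = 3.
  α_4 = 2: Horner steps 5 → 2, so m(2) = 2.
  α_5 = 4: Horner steps 5 → 5, so m(4) = 5.
Codeword c = [0, 1, 3, 2, 5] ∈ F_7^5.


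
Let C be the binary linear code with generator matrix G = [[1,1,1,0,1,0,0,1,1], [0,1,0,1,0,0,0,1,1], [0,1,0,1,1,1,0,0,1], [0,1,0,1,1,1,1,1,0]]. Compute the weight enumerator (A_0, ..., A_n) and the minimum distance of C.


Weight distribution: A_0 = 1, A_3 = 3, A_4 = 3, A_5 = 4, A_6 = 4, A_7 = 1. Minimum distance d = 3.

Enumerate all 2^4 = 16 messages m ∈ F_2^4.
For each, compute codeword c = mG in F_2^9, then tally its weight.
  m = 0000 → c = 000000000, weight = 0.
  m = 1000 → c = 111010011, weight = 6.
  m = 0100 → c = 010100011, weight = 4.
  m = 1100 → c = 101110000, weight = 4.
  m = 0010 → c = 010111001, weight = 5.
  m = 1010 → c = 101101010, weight = 5.
  m = 0110 → c = 000011010, weight = 3.
  m = 1110 → c = 111001001, weight = 5.
  m = 0001 → c = 010111110, weight = 6.
  m = 1001 → c = 101101101, weight = 6.
  m = 0101 → c = 000011101, weight = 4.
  m = 1101 → c = 111001110, weight = 6.
  m = 0011 → c = 000000111, weight = 3.
  m = 1011 → c = 111010100, weight = 5.
  m = 0111 → c = 010100100, weight = 3.
  m = 1111 → c = 101110111, weight = 7.
Tally weights:
  weight 0: 1 codewords.
  weight 3: 3 codewords.
  weight 4: 3 codewords.
  weight 5: 4 codewords.
  weight 6: 4 codewords.
  weight 7: 1 codewords.
Minimum distance d = smallest w > 0 with A_w > 0 = 3.
Sanity: Σ A_w = 16 = 2^4 = 16 ✓.


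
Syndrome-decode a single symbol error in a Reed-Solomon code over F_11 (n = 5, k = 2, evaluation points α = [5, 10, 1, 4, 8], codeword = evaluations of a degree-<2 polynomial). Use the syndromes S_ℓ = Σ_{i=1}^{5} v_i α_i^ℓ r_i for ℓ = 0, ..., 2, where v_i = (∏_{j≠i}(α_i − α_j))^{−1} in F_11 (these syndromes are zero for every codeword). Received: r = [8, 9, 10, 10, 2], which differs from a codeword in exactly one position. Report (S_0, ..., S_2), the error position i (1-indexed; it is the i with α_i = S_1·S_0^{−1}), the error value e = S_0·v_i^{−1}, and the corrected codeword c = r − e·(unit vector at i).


S = (2, 2, 2), error at position 3, error magnitude e = 5, c = [8, 9, 5, 10, 2].

Step 1: column multipliers v_i = (∏_{j≠i}(α_i − α_j))^{−1} mod 11.
  i = 1 (α = 5): (5−10)(5−1)(5−4)(5−8) = (−5)·4·1·(−3) = 60 ≡ 5, so v_1 = 5^{−1} = 9 (mod 11).
  i = 2 (α = 10): (10−5)(10−1)(10−4)(10−8) = 5·9·6·2 = 540 ≡ 1, so v_2 = 1^{−1} = 1 (mod 11).
  i = 3 (α = 1): (1−5)(1−10)(1−4)(1−8) = (−4)·(−9)·(−3)·(−7) = 756 ≡ 8, so v_3 = 8^{−1} = 7 (mod 11).
  i = 4 (α = 4): (4−5)(4−10)(4−1)(4−8) = (−1)·(−6)·3·(−4) = −72 ≡ 5, so v_4 = 5^{−1} = 9 (mod 11).
  i = 5 (α = 8): (8−5)(8−10)(8−1)(8−4) = 3·(−2)·7·4 = −168 ≡ 8, so v_5 = 8^{−1} = 7 (mod 11).
  v = [9, 1, 7, 9, 7].
Step 2: syndromes of r = [8, 9, 10, 10, 2] (all sums mod 11).
  S_0 = Σ v_i r_i = 9·8 + 1·9 + 7·10 + 9·10 + 7·2 = 255 ≡ 2.
  S_1 = Σ v_i α_i r_i = 9·5·8 + 1·10·9 + 7·1·10 + 9·4·10 + 7·8·2 = 992 ≡ 2.
  α_i^2 mod 11 = [3, 1, 1, 5, 9].
  S_2 = Σ v_i α_i^2 r_i = 9·3·8 + 1·1·9 + 7·1·10 + 9·5·10 + 7·9·2 = 871 ≡ 2.
  S = (2, 2, 2) ≠ 0, so r is not a codeword (an error is present).
Step 3: locate the error. For a single error e at position i, S_ℓ = v_i·e·α_i^ℓ, so α_err = S_1/S_0.
  S_0^{−1} = 2^{−1} = 6 (mod 11), so α_err = 2·6 = 12 ≡ 1 = α_3. Error position i = 3.
  Consistency check: S_2/S_1 = 2·6 = 12 ≡ 1 = α_err ✓ (single-error assumption holds).
Step 4: error magnitude e = S_0/v_3 = S_0·∏_{j≠3}(α_3 − α_j) = 2·8 = 16 ≡ 5 (mod 11).
Step 5: correct position 3: c_3 = r_3 − e = 10 − 5 ≡ 5 (mod 11). Hence c = [8, 9, 5, 10, 2].
  Check: interpolating c through the α_i gives m(x) = 7 + 9·x (degree < 2) with m(α_i) = c_i for every i, so c is indeed a codeword.


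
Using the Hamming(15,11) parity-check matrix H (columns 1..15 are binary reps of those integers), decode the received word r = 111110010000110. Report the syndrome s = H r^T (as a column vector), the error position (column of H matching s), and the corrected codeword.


s = (1, 0, 1, 0)^T, error position = 10, corrected codeword c = 111110010100110

Compute s = H r^T mod 2 one row at a time:
  s_1 = 1 + 0 + 0 + 0 + 0 + 1 + 1 + 0 = 3 ≡ 1 (mod 2).
  s_2 = 1 + 1 + 0 + 0 + 0 + 1 + 1 + 0 = 4 ≡ 0 (mod 2).
  s_3 = 1 + 1 + 0 + 0 + 0 + 0 + 1 + 0 = 3 ≡ 1 (mod 2).
  s_4 = 1 + 1 + 1 + 0 + 0 + 0 + 1 + 0 = 4 ≡ 0 (mod 2).
s = (1, 0, 1, 0)^T — this equals column 10 of H (binary 1010), so error is at position 10.
Correct: flip bit 10 of r = 111110010000110 to get c = 111110010100110.


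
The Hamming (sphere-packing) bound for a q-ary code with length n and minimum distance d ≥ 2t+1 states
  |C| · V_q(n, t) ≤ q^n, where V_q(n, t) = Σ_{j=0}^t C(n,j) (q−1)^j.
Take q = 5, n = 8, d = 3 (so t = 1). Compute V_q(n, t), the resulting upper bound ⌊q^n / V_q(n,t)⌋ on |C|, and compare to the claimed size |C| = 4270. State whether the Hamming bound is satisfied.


V_q(n, t) = 33, q^n = 390625, Hamming bound = 11837, |C| = 4270 ≤ bound (satisfied).

Step 1: Compute V_q(n, t) = Σ_{j=0}^1 C(n, j) (q−1)^j.
  j = 0: C(8,0)·(4)^0 = 1·1 = 1.
  j = 1: C(8,1)·(4)^1 = 8·4 = 32.
  V_q(n, t) = 1 + 32 = 33.
Step 2: q^n = 5^8 = 390625.
Step 3: Hamming bound ⌊q^n / V_q(n,t)⌋ = ⌊390625/33⌋ = 11837.
Step 4: Compare |C| = 4270 to 11837: satisfied.
The claimed |C| lies below the Hamming bound.


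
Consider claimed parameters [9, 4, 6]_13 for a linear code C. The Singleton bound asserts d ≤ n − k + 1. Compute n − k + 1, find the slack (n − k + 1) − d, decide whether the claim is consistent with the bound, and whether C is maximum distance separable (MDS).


Singleton RHS = n − k + 1 = 6, slack = 0, bound satisfied, MDS.

Singleton bound: d ≤ n − k + 1.
Here n = 9, k = 4, so n − k + 1 = 6.
Given d = 6, check d ≤ 6: YES.
Slack = (n − k + 1) − d = 0.
The code is MDS (slack = 0).
Description: the claimed parameters are [9, 4, 6]_13; such a code would be MDS (meets Singleton bound).


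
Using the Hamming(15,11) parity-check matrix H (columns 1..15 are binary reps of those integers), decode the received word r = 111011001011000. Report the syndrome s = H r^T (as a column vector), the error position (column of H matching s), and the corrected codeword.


s = (1, 1, 0, 1)^T, error position = 13, corrected codeword c = 111011001011100

Compute s = H r^T mod 2 one row at a time:
  s_1 = 0 + 1 + 0 + 1 + 1 + 0 + 0 + 0 = 3 ≡ 1 (mod 2).
  s_2 = 0 + 1 + 1 + 0 + 1 + 0 + 0 + 0 = 3 ≡ 1 (mod 2).
  s_3 = 1 + 1 + 1 + 0 + 0 + 1 + 0 + 0 = 4 ≡ 0 (mod 2).
  s_4 = 1 + 1 + 1 + 0 + 1 + 1 + 0 + 0 = 5 ≡ 1 (mod 2).
s = (1, 1, 0, 1)^T — this equals column 13 of H (binary 1101), so error is at position 13.
Correct: flip bit 13 of r = 111011001011000 to get c = 111011001011100.


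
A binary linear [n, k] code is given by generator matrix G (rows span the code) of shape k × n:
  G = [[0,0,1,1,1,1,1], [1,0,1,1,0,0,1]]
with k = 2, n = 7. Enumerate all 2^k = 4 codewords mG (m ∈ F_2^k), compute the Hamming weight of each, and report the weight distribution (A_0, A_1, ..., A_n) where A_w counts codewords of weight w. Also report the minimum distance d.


Weight distribution: A_0 = 1, A_3 = 1, A_4 = 1, A_5 = 1. Minimum distance d = 3.

Enumerate all 2^2 = 4 messages m ∈ F_2^2.
For each, compute codeword c = mG in F_2^7, then tally its weight.
  m = 00 → c = 0000000, weight = 0.
  m = 10 → c = 0011111, weight = 5.
  m = 01 → c = 1011001, weight = 4.
  m = 11 → c = 1000110, weight = 3.
Tally weights:
  weight 0: 1 codewords.
  weight 3: 1 codewords.
  weight 4: 1 codewords.
  weight 5: 1 codewords.
Minimum distance d = smallest w > 0 with A_w > 0 = 3.
Sanity: Σ A_w = 4 = 2^2 = 4 ✓.


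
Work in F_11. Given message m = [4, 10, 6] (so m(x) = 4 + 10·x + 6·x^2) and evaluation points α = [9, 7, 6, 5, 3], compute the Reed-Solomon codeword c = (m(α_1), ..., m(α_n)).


c = [8, 5, 5, 6, 0]

Message polynomial: m(x) = 4 + 10·x + 6·x^2 (mod 11).
For each evaluation point α_i, compute m(α_i) mod 11:
  α_1 = 9: Horner steps 6 → 9 → 8, so m(9) = 8.
  α_2 = 7: Horner steps 6 → 8 → 5, so m(7) = 5.
  α_3 = 6: Horner steps 6 → 2 → 5, so m(6) = 5.
  α_4 = 5: Horner steps 6 → 7 → 6, so m(5) = 6.
  α_5 = 3: Horner steps 6 → 6 → 0, so m(3) = 0.
Codeword c = [8, 5, 5, 6, 0] ∈ F_11^5.


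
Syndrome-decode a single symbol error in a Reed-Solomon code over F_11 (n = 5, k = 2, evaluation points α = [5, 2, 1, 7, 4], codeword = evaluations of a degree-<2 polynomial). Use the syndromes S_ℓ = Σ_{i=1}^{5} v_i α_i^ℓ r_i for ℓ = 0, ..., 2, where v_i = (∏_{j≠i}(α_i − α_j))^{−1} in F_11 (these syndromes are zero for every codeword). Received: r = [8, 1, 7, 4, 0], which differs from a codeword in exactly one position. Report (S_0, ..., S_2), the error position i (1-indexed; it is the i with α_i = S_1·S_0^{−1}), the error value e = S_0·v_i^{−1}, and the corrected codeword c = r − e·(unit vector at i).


S = (4, 9, 1), error at position 1, error magnitude e = 3, c = [5, 1, 7, 4, 0].

Step 1: column multipliers v_i = (∏_{j≠i}(α_i − α_j))^{−1} mod 11.
  i = 1 (α = 5): (5−2)(5−1)(5−7)(5−4) = 3·4·(−2)·1 = −24 ≡ 9, so v_1 = 9^{−1} = 5 (mod 11).
  i = 2 (α = 2): (2−5)(2−1)(2−7)(2−4) = (−3)·1·(−5)·(−2) = −30 ≡ 3, so v_2 = 3^{−1} = 4 (mod 11).
  i = 3 (α = 1): (1−5)(1−2)(1−7)(1−4) = (−4)·(−1)·(−6)·(−3) = 72 ≡ 6, so v_3 = 6^{−1} = 2 (mod 11).
  i = 4 (α = 7): (7−5)(7−2)(7−1)(7−4) = 2·5·6·3 = 180 ≡ 4, so v_4 = 4^{−1} = 3 (mod 11).
  i = 5 (α = 4): (4−5)(4−2)(4−1)(4−7) = (−1)·2·3·(−3) = 18 ≡ 7, so v_5 = 7^{−1} = 8 (mod 11).
  v = [5, 4, 2, 3, 8].
Step 2: syndromes of r = [8, 1, 7, 4, 0] (all sums mod 11).
  S_0 = Σ v_i r_i = 5·8 + 4·1 + 2·7 + 3·4 + 8·0 = 70 ≡ 4.
  S_1 = Σ v_i α_i r_i = 5·5·8 + 4·2·1 + 2·1·7 + 3·7·4 + 8·4·0 = 306 ≡ 9.
  α_i^2 mod 11 = [3, 4, 1, 5, 5].
  S_2 = Σ v_i α_i^2 r_i = 5·3·8 + 4·4·1 + 2·1·7 + 3·5·4 + 8·5·0 = 210 ≡ 1.
  S = (4, 9, 1) ≠ 0, so r is not a codeword (an error is present).
Step 3: locate the error. For a single error e at position i, S_ℓ = v_i·e·α_i^ℓ, so α_err = S_1/S_0.
  S_0^{−1} = 4^{−1} = 3 (mod 11), so α_err = 9·3 = 27 ≡ 5 = α_1. Error position i = 1.
  Consistency check: S_2/S_1 = 1·5 = 5 ≡ 5 = α_err ✓ (single-error assumption holds).
Step 4: error magnitude e = S_0/v_1 = S_0·∏_{j≠1}(α_1 − α_j) = 4·9 = 36 ≡ 3 (mod 11).
Step 5: correct position 1: c_1 = r_1 − e = 8 − 3 ≡ 5 (mod 11). Hence c = [5, 1, 7, 4, 0].
  Check: interpolating c through the α_i gives m(x) = 2 + 5·x (degree < 2) with m(α_i) = c_i for every i, so c is indeed a codeword.


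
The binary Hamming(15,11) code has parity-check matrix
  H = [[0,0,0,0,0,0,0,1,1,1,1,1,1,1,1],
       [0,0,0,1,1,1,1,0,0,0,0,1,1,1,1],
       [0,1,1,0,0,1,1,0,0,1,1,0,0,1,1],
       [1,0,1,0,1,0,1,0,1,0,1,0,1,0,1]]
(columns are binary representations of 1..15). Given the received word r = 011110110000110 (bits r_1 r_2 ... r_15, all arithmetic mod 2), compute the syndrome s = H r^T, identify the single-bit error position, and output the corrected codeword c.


s = (1, 1, 0, 0)^T, error position = 12, corrected codeword c = 011110110001110

Compute s = H r^T mod 2 one row at a time:
  s_1 = 1 + 0 + 0 + 0 + 0 + 1 + 1 + 0 = 3 ≡ 1 (mod 2).
  s_2 = 1 + 1 + 0 + 1 + 0 + 1 + 1 + 0 = 5 ≡ 1 (mod 2).
  s_3 = 1 + 1 + 0 + 1 + 0 + 0 + 1 + 0 = 4 ≡ 0 (mod 2).
  s_4 = 0 + 1 + 1 + 1 + 0 + 0 + 1 + 0 = 4 ≡ 0 (mod 2).
s = (1, 1, 0, 0)^T — this equals column 12 of H (binary 1100), so error is at position 12.
Correct: flip bit 12 of r = 011110110000110 to get c = 011110110001110.


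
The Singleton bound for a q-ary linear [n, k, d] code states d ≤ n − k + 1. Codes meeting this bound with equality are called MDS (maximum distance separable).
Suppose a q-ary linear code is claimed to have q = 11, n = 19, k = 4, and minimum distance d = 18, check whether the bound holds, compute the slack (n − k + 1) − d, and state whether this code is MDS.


Singleton RHS = n − k + 1 = 16, slack = -2, bound violated (no such code; not MDS).

Singleton bound: d ≤ n − k + 1.
Here n = 19, k = 4, so n − k + 1 = 16.
Given d = 18, check d ≤ 16: NO.
Slack = (n − k + 1) − d = -2.
The slack is negative: d = 18 exceeds n − k + 1 = 16 by 2, so the Singleton bound is violated and no linear [19, 4, 18]_11 code can exist. In particular it is not MDS (MDS requires d = n − k + 1 exactly).
Description: the claimed parameters are [19, 4, 18]_11; such a code would be impossible (violates the Singleton bound).


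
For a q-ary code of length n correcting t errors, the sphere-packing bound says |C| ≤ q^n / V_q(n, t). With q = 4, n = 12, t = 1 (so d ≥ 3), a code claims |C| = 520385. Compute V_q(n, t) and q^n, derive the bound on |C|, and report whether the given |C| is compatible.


V_q(n, t) = 37, q^n = 16777216, Hamming bound = 453438, |C| = 520385 > bound (violated).

Step 1: Compute V_q(n, t) = Σ_{j=0}^1 C(n, j) (q−1)^j.
  j = 0: C(12,0)·(3)^0 = 1·1 = 1.
  j = 1: C(12,1)·(3)^1 = 12·3 = 36.
  V_q(n, t) = 1 + 36 = 37.
Step 2: q^n = 4^12 = 16777216.
Step 3: Hamming bound ⌊q^n / V_q(n,t)⌋ = ⌊16777216/37⌋ = 453438.
Step 4: Compare |C| = 520385 to 453438: violated.
The claimed |C| lies above the Hamming bound, so no 4-ary code of length 12 with d ≥ 3 can have 520385 codewords.


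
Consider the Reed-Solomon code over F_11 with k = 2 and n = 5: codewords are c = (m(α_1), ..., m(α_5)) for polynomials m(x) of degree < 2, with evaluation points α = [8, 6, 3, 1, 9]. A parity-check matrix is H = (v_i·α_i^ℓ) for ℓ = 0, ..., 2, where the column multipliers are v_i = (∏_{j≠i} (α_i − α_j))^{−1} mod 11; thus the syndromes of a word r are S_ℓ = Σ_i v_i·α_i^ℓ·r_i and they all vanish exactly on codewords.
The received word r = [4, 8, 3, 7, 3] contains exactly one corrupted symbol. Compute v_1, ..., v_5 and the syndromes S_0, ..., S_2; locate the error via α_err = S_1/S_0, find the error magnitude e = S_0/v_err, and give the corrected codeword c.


S = (1, 9, 4), error at position 5, error magnitude e = 1, c = [4, 8, 3, 7, 2].

Step 1: column multipliers v_i = (∏_{j≠i}(α_i − α_j))^{−1} mod 11.
  i = 1 (α = 8): (8−6)(8−3)(8−1)(8−9) = 2·5·7·(−1) = −70 ≡ 7, so v_1 = 7^{−1} = 8 (mod 11).
  i = 2 (α = 6): (6−8)(6−3)(6−1)(6−9) = (−2)·3·5·(−3) = 90 ≡ 2, so v_2 = 2^{−1} = 6 (mod 11).
  i = 3 (α = 3): (3−8)(3−6)(3−1)(3−9) = (−5)·(−3)·2·(−6) = −180 ≡ 7, so v_3 = 7^{−1} = 8 (mod 11).
  i = 4 (α = 1): (1−8)(1−6)(1−3)(1−9) = (−7)·(−5)·(−2)·(−8) = 560 ≡ 10, so v_4 = 10^{−1} = 10 (mod 11).
  i = 5 (α = 9): (9−8)(9−6)(9−3)(9−1) = 1·3·6·8 = 144 ≡ 1, so v_5 = 1^{−1} = 1 (mod 11).
  v = [8, 6, 8, 10, 1].
Step 2: syndromes of r = [4, 8, 3, 7, 3] (all sums mod 11).
  S_0 = Σ v_i r_i = 8·4 + 6·8 + 8·3 + 10·7 + 1·3 = 177 ≡ 1.
  S_1 = Σ v_i α_i r_i = 8·8·4 + 6·6·8 + 8·3·3 + 10·1·7 + 1·9·3 = 713 ≡ 9.
  α_i^2 mod 11 = [9, 3, 9, 1, 4].
  S_2 = Σ v_i α_i^2 r_i = 8·9·4 + 6·3·8 + 8·9·3 + 10·1·7 + 1·4·3 = 730 ≡ 4.
  S = (1, 9, 4) ≠ 0, so r is not a codeword (an error is present).
Step 3: locate the error. For a single error e at position i, S_ℓ = v_i·e·α_i^ℓ, so α_err = S_1/S_0.
  S_0^{−1} = 1^{−1} = 1 (mod 11), so α_err = 9·1 = 9 ≡ 9 = α_5. Error position i = 5.
  Consistency check: S_2/S_1 = 4·5 = 20 ≡ 9 = α_err ✓ (single-error assumption holds).
Step 4: error magnitude e = S_0/v_5 = S_0·∏_{j≠5}(α_5 − α_j) = 1·1 = 1 ≡ 1 (mod 11).
Step 5: correct position 5: c_5 = r_5 − e = 3 − 1 ≡ 2 (mod 11). Hence c = [4, 8, 3, 7, 2].
  Check: interpolating c through the α_i gives m(x) = 9 + 9·x (degree < 2) with m(α_i) = c_i for every i, so c is indeed a codeword.


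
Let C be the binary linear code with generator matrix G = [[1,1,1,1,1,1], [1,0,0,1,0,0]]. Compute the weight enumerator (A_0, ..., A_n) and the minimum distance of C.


Weight distribution: A_0 = 1, A_2 = 1, A_4 = 1, A_6 = 1. Minimum distance d = 2.

Enumerate all 2^2 = 4 messages m ∈ F_2^2.
For each, compute codeword c = mG in F_2^6, then tally its weight.
  m = 00 → c = 000000, weight = 0.
  m = 10 → c = 111111, weight = 6.
  m = 01 → c = 100100, weight = 2.
  m = 11 → c = 011011, weight = 4.
Tally weights:
  weight 0: 1 codewords.
  weight 2: 1 codewords.
  weight 4: 1 codewords.
  weight 6: 1 codewords.
Minimum distance d = smallest w > 0 with A_w > 0 = 2.
Sanity: Σ A_w = 4 = 2^2 = 4 ✓.


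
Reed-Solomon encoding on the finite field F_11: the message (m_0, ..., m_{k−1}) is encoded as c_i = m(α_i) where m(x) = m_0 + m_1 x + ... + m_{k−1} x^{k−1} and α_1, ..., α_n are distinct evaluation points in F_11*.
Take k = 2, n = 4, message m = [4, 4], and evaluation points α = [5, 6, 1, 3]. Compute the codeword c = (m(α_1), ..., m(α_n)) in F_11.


c = [2, 6, 8, 5]

Message polynomial: m(x) = 4 + 4·x (mod 11).
For each evaluation point α_i, compute m(α_i) mod 11:
  α_1 = 5: Horner steps 4 → 2, so m(5) = 2.
  α_2 = 6: Horner steps 4 → 6, so m(6) = 6.
  α_3 = 1: Horner steps 4 → 8, so m(1) = 8.
  α_4 = 3: Horner steps 4 → 5, so m(3) = 5.
Codeword c = [2, 6, 8, 5] ∈ F_11^4.


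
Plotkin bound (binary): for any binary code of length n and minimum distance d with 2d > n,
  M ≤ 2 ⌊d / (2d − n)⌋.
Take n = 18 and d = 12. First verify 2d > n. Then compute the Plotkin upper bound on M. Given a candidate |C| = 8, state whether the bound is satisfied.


Plotkin bound M ≤ 4; given |C| = 8 > bound (violated).

Check applicability: 2d = 24, n = 18.
2d − n = 6 > 0, so Plotkin applies.
Compute d/(2d−n) = 12/6 ≈ 2.0000.
⌊d/(2d−n)⌋ = 2.
Plotkin bound: M ≤ 2·2 = 4.
Given |C| = 8, check: VIOLATED.
This |C| is above the Plotkin bound, so no binary code with n = 18, d = 12 and 8 codewords exists.


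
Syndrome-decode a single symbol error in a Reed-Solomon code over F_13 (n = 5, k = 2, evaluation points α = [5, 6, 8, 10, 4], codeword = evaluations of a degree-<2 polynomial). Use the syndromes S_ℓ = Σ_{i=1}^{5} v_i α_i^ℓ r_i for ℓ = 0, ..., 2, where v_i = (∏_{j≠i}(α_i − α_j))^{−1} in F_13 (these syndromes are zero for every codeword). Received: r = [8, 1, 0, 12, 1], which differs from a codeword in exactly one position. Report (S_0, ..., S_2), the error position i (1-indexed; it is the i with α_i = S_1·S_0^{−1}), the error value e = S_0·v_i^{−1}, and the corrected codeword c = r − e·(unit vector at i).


S = (10, 1, 4), error at position 5, error magnitude e = 12, c = [8, 1, 0, 12, 2].

Step 1: column multipliers v_i = (∏_{j≠i}(α_i − α_j))^{−1} mod 13.
  i = 1 (α = 5): (5−6)(5−8)(5−10)(5−4) = (−1)·(−3)·(−5)·1 = −15 ≡ 11, so v_1 = 11^{−1} = 6 (mod 13).
  i = 2 (α = 6): (6−5)(6−8)(6−10)(6−4) = 1·(−2)·(−4)·2 = 16 ≡ 3, so v_2 = 3^{−1} = 9 (mod 13).
  i = 3 (α = 8): (8−5)(8−6)(8−10)(8−4) = 3·2·(−2)·4 = −48 ≡ 4, so v_3 = 4^{−1} = 10 (mod 13).
  i = 4 (α = 10): (10−5)(10−6)(10−8)(10−4) = 5·4·2·6 = 240 ≡ 6, so v_4 = 6^{−1} = 11 (mod 13).
  i = 5 (α = 4): (4−5)(4−6)(4−8)(4−10) = (−1)·(−2)·(−4)·(−6) = 48 ≡ 9, so v_5 = 9^{−1} = 3 (mod 13).
  v = [6, 9, 10, 11, 3].
Step 2: syndromes of r = [8, 1, 0, 12, 1] (all sums mod 13).
  S_0 = Σ v_i r_i = 6·8 + 9·1 + 10·0 + 11·12 + 3·1 = 192 ≡ 10.
  S_1 = Σ v_i α_i r_i = 6·5·8 + 9·6·1 + 10·8·0 + 11·10·12 + 3·4·1 = 1626 ≡ 1.
  α_i^2 mod 13 = [12, 10, 12, 9, 3].
  S_2 = Σ v_i α_i^2 r_i = 6·12·8 + 9·10·1 + 10·12·0 + 11·9·12 + 3·3·1 = 1863 ≡ 4.
  S = (10, 1, 4) ≠ 0, so r is not a codeword (an error is present).
Step 3: locate the error. For a single error e at position i, S_ℓ = v_i·e·α_i^ℓ, so α_err = S_1/S_0.
  S_0^{−1} = 10^{−1} = 4 (mod 13), so α_err = 1·4 = 4 ≡ 4 = α_5. Error position i = 5.
  Consistency check: S_2/S_1 = 4·1 = 4 ≡ 4 = α_err ✓ (single-error assumption holds).
Step 4: error magnitude e = S_0/v_5 = S_0·∏_{j≠5}(α_5 − α_j) = 10·9 = 90 ≡ 12 (mod 13).
Step 5: correct position 5: c_5 = r_5 − e = 1 − 12 ≡ 2 (mod 13). Hence c = [8, 1, 0, 12, 2].
  Check: interpolating c through the α_i gives m(x) = 4 + 6·x (degree < 2) with m(α_i) = c_i for every i, so c is indeed a codeword.


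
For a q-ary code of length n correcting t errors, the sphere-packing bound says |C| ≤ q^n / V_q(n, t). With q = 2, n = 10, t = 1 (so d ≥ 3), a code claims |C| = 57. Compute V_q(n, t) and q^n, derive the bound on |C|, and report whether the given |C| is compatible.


V_q(n, t) = 11, q^n = 1024, Hamming bound = 93, |C| = 57 ≤ bound (satisfied).

Step 1: Compute V_q(n, t) = Σ_{j=0}^1 C(n, j) (q−1)^j.
  j = 0: C(10,0)·(1)^0 = 1·1 = 1.
  j = 1: C(10,1)·(1)^1 = 10·1 = 10.
  V_q(n, t) = 1 + 10 = 11.
Step 2: q^n = 2^10 = 1024.
Step 3: Hamming bound ⌊q^n / V_q(n,t)⌋ = ⌊1024/11⌋ = 93.
Step 4: Compare |C| = 57 to 93: satisfied.
The claimed |C| lies below the Hamming bound.


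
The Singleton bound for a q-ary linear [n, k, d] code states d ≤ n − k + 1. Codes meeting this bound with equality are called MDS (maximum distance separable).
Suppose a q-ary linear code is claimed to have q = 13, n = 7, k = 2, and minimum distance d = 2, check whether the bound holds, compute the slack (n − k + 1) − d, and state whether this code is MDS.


Singleton RHS = n − k + 1 = 6, slack = 4, bound satisfied, not MDS.

Singleton bound: d ≤ n − k + 1.
Here n = 7, k = 2, so n − k + 1 = 6.
Given d = 2, check d ≤ 6: YES.
Slack = (n − k + 1) − d = 4.
The code is NOT MDS (slack = 4 > 0).
Description: the claimed parameters are [7, 2, 2]_13; such a code would be non-MDS.


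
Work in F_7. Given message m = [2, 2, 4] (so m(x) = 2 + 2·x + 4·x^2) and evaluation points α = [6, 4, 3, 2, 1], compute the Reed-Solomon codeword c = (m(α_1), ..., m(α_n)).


c = [4, 4, 2, 1, 1]

Message polynomial: m(x) = 2 + 2·x + 4·x^2 (mod 7).
For each evaluation point α_i, compute m(α_i) mod 7:
  α_1 = 6: Horner steps 4 → 5 → 4, so m(6) = 4.
  α_2 = 4: Horner steps 4 → 4 → 4, so m(4) = 4.
  α_3 = 3: Horner steps 4 → 0 → 2, so m(3) = 2.
  α_4 = 2: Horner steps 4 → 3 → 1, so m(2) = 1.
  α_5 = 1: Horner steps 4 → 6 → 1, so m(1) = 1.
Codeword c = [4, 4, 2, 1, 1] ∈ F_7^5.


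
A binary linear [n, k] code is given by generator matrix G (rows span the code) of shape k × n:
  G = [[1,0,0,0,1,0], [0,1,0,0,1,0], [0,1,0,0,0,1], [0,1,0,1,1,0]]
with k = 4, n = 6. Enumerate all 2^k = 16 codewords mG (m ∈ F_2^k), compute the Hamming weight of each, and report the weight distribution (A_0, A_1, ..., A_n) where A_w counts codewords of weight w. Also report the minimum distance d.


Weight distribution: A_0 = 1, A_1 = 1, A_2 = 6, A_3 = 6, A_4 = 1, A_5 = 1. Minimum distance d = 1.

Enumerate all 2^4 = 16 messages m ∈ F_2^4.
For each, compute codeword c = mG in F_2^6, then tally its weight.
  m = 0000 → c = 000000, weight = 0.
  m = 1000 → c = 100010, weight = 2.
  m = 0100 → c = 010010, weight = 2.
  m = 1100 → c = 110000, weight = 2.
  m = 0010 → c = 010001, weight = 2.
  m = 1010 → c = 110011, weight = 4.
  m = 0110 → c = 000011, weight = 2.
  m = 1110 → c = 100001, weight = 2.
  m = 0001 → c = 010110, weight = 3.
  m = 1001 → c = 110100, weight = 3.
  m = 0101 → c = 000100, weight = 1.
  m = 1101 → c = 100110, weight = 3.
  m = 0011 → c = 000111, weight = 3.
  m = 1011 → c = 100101, weight = 3.
  m = 0111 → c = 010101, weight = 3.
  m = 1111 → c = 110111, weight = 5.
Tally weights:
  weight 0: 1 codewords.
  weight 1: 1 codewords.
  weight 2: 6 codewords.
  weight 3: 6 codewords.
  weight 4: 1 codewords.
  weight 5: 1 codewords.
Minimum distance d = smallest w > 0 with A_w > 0 = 1.
Sanity: Σ A_w = 16 = 2^4 = 16 ✓.


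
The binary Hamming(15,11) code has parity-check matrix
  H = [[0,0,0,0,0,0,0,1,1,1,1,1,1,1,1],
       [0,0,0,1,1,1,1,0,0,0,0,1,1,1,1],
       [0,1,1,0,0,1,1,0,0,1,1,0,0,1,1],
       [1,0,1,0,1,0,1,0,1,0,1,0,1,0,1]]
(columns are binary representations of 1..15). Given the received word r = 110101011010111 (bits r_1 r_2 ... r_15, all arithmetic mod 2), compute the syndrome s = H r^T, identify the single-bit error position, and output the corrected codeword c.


s = (0, 1, 1, 1)^T, error position = 7, corrected codeword c = 110101111010111

Compute s = H r^T mod 2 one row at a time:
  s_1 = 1 + 1 + 0 + 1 + 0 + 1 + 1 + 1 = 6 ≡ 0 (mod 2).
  s_2 = 1 + 0 + 1 + 0 + 0 + 1 + 1 + 1 = 5 ≡ 1 (mod 2).
  s_3 = 1 + 0 + 1 + 0 + 0 + 1 + 1 + 1 = 5 ≡ 1 (mod 2).
  s_4 = 1 + 0 + 0 + 0 + 1 + 1 + 1 + 1 = 5 ≡ 1 (mod 2).
s = (0, 1, 1, 1)^T — this equals column 7 of H (binary 0111), so error is at position 7.
Correct: flip bit 7 of r = 110101011010111 to get c = 110101111010111.


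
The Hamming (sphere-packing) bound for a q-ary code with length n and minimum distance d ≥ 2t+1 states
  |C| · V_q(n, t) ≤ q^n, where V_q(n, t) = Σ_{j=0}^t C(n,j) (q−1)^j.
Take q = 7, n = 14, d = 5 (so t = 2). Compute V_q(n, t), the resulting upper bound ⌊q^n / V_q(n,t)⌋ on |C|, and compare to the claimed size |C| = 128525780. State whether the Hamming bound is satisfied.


V_q(n, t) = 3361, q^n = 678223072849, Hamming bound = 201792047, |C| = 128525780 ≤ bound (satisfied).

Step 1: Compute V_q(n, t) = Σ_{j=0}^2 C(n, j) (q−1)^j.
  j = 0: C(14,0)·(6)^0 = 1·1 = 1.
  j = 1: C(14,1)·(6)^1 = 14·6 = 84.
  j = 2: C(14,2)·(6)^2 = 91·36 = 3276.
  V_q(n, t) = 1 + 84 + 3276 = 3361.
Step 2: q^n = 7^14 = 678223072849.
Step 3: Hamming bound ⌊q^n / V_q(n,t)⌋ = ⌊678223072849/3361⌋ = 201792047.
Step 4: Compare |C| = 128525780 to 201792047: satisfied.
The claimed |C| lies below the Hamming bound.
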